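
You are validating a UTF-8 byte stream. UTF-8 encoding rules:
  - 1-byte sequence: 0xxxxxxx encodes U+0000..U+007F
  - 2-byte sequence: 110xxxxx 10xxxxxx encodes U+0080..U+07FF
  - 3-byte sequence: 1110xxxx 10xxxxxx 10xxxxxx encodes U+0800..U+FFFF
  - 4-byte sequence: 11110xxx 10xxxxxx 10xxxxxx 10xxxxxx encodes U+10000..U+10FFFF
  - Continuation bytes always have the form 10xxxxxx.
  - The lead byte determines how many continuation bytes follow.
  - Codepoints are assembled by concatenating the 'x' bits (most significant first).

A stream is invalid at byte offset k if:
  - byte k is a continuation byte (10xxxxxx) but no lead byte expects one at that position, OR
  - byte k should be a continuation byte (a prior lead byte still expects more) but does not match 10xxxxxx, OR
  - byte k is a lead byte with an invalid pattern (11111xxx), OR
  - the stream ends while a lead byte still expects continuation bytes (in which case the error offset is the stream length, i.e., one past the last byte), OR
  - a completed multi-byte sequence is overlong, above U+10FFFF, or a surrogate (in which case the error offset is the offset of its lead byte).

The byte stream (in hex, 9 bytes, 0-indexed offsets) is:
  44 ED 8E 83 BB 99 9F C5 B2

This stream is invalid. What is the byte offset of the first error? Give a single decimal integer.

Byte[0]=44: 1-byte ASCII. cp=U+0044
Byte[1]=ED: 3-byte lead, need 2 cont bytes. acc=0xD
Byte[2]=8E: continuation. acc=(acc<<6)|0x0E=0x34E
Byte[3]=83: continuation. acc=(acc<<6)|0x03=0xD383
Completed: cp=U+D383 (starts at byte 1)
Byte[4]=BB: INVALID lead byte (not 0xxx/110x/1110/11110)

Answer: 4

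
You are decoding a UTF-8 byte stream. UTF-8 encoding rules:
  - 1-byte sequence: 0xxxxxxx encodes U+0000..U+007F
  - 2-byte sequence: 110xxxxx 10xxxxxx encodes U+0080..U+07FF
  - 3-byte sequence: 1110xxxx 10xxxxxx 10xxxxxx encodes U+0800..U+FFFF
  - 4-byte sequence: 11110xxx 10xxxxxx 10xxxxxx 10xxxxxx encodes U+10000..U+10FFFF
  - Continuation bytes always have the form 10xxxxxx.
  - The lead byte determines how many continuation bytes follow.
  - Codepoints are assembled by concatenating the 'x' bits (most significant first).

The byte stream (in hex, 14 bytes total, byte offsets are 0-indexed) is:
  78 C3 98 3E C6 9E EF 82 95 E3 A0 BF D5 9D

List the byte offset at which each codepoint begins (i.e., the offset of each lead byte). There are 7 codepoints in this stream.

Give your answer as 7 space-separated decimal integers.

Answer: 0 1 3 4 6 9 12

Derivation:
Byte[0]=78: 1-byte ASCII. cp=U+0078
Byte[1]=C3: 2-byte lead, need 1 cont bytes. acc=0x3
Byte[2]=98: continuation. acc=(acc<<6)|0x18=0xD8
Completed: cp=U+00D8 (starts at byte 1)
Byte[3]=3E: 1-byte ASCII. cp=U+003E
Byte[4]=C6: 2-byte lead, need 1 cont bytes. acc=0x6
Byte[5]=9E: continuation. acc=(acc<<6)|0x1E=0x19E
Completed: cp=U+019E (starts at byte 4)
Byte[6]=EF: 3-byte lead, need 2 cont bytes. acc=0xF
Byte[7]=82: continuation. acc=(acc<<6)|0x02=0x3C2
Byte[8]=95: continuation. acc=(acc<<6)|0x15=0xF095
Completed: cp=U+F095 (starts at byte 6)
Byte[9]=E3: 3-byte lead, need 2 cont bytes. acc=0x3
Byte[10]=A0: continuation. acc=(acc<<6)|0x20=0xE0
Byte[11]=BF: continuation. acc=(acc<<6)|0x3F=0x383F
Completed: cp=U+383F (starts at byte 9)
Byte[12]=D5: 2-byte lead, need 1 cont bytes. acc=0x15
Byte[13]=9D: continuation. acc=(acc<<6)|0x1D=0x55D
Completed: cp=U+055D (starts at byte 12)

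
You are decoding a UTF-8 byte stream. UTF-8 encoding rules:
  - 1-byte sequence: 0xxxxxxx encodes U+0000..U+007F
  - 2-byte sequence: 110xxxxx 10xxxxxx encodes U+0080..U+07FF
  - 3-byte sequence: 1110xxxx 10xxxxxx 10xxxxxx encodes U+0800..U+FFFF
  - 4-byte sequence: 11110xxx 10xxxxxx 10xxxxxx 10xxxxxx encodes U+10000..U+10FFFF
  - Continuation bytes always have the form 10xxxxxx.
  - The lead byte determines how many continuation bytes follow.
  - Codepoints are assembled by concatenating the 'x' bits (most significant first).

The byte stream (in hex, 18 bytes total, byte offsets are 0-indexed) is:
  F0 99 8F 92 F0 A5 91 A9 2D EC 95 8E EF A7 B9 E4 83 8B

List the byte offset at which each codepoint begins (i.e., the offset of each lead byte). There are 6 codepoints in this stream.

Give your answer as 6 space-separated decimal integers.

Answer: 0 4 8 9 12 15

Derivation:
Byte[0]=F0: 4-byte lead, need 3 cont bytes. acc=0x0
Byte[1]=99: continuation. acc=(acc<<6)|0x19=0x19
Byte[2]=8F: continuation. acc=(acc<<6)|0x0F=0x64F
Byte[3]=92: continuation. acc=(acc<<6)|0x12=0x193D2
Completed: cp=U+193D2 (starts at byte 0)
Byte[4]=F0: 4-byte lead, need 3 cont bytes. acc=0x0
Byte[5]=A5: continuation. acc=(acc<<6)|0x25=0x25
Byte[6]=91: continuation. acc=(acc<<6)|0x11=0x951
Byte[7]=A9: continuation. acc=(acc<<6)|0x29=0x25469
Completed: cp=U+25469 (starts at byte 4)
Byte[8]=2D: 1-byte ASCII. cp=U+002D
Byte[9]=EC: 3-byte lead, need 2 cont bytes. acc=0xC
Byte[10]=95: continuation. acc=(acc<<6)|0x15=0x315
Byte[11]=8E: continuation. acc=(acc<<6)|0x0E=0xC54E
Completed: cp=U+C54E (starts at byte 9)
Byte[12]=EF: 3-byte lead, need 2 cont bytes. acc=0xF
Byte[13]=A7: continuation. acc=(acc<<6)|0x27=0x3E7
Byte[14]=B9: continuation. acc=(acc<<6)|0x39=0xF9F9
Completed: cp=U+F9F9 (starts at byte 12)
Byte[15]=E4: 3-byte lead, need 2 cont bytes. acc=0x4
Byte[16]=83: continuation. acc=(acc<<6)|0x03=0x103
Byte[17]=8B: continuation. acc=(acc<<6)|0x0B=0x40CB
Completed: cp=U+40CB (starts at byte 15)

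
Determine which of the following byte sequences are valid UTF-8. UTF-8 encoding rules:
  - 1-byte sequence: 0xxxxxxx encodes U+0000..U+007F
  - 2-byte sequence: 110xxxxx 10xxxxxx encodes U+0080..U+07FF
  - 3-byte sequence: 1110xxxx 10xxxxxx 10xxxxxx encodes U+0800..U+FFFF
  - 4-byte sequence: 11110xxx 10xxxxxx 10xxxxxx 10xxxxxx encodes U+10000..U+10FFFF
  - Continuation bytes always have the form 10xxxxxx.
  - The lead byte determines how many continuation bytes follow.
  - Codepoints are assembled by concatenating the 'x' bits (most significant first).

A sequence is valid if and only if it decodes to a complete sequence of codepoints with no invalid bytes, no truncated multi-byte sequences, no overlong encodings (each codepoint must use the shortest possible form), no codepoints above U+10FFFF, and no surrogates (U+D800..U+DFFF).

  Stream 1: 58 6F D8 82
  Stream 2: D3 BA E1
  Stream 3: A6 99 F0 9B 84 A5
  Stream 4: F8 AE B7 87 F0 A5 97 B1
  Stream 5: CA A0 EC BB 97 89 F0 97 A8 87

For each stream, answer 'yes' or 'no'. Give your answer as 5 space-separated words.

Stream 1: decodes cleanly. VALID
Stream 2: error at byte offset 3. INVALID
Stream 3: error at byte offset 0. INVALID
Stream 4: error at byte offset 0. INVALID
Stream 5: error at byte offset 5. INVALID

Answer: yes no no no no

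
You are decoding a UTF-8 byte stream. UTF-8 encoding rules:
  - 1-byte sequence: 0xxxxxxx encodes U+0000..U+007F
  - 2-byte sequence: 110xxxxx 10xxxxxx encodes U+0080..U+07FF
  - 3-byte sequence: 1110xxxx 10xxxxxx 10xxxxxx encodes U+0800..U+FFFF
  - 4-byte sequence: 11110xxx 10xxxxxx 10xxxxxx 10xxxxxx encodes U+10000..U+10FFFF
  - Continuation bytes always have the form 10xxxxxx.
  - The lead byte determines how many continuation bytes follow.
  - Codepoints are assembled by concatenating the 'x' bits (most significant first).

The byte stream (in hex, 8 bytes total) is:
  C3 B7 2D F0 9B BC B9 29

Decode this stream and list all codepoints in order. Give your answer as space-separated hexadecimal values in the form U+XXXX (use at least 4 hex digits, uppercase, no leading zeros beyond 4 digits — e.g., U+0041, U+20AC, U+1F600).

Byte[0]=C3: 2-byte lead, need 1 cont bytes. acc=0x3
Byte[1]=B7: continuation. acc=(acc<<6)|0x37=0xF7
Completed: cp=U+00F7 (starts at byte 0)
Byte[2]=2D: 1-byte ASCII. cp=U+002D
Byte[3]=F0: 4-byte lead, need 3 cont bytes. acc=0x0
Byte[4]=9B: continuation. acc=(acc<<6)|0x1B=0x1B
Byte[5]=BC: continuation. acc=(acc<<6)|0x3C=0x6FC
Byte[6]=B9: continuation. acc=(acc<<6)|0x39=0x1BF39
Completed: cp=U+1BF39 (starts at byte 3)
Byte[7]=29: 1-byte ASCII. cp=U+0029

Answer: U+00F7 U+002D U+1BF39 U+0029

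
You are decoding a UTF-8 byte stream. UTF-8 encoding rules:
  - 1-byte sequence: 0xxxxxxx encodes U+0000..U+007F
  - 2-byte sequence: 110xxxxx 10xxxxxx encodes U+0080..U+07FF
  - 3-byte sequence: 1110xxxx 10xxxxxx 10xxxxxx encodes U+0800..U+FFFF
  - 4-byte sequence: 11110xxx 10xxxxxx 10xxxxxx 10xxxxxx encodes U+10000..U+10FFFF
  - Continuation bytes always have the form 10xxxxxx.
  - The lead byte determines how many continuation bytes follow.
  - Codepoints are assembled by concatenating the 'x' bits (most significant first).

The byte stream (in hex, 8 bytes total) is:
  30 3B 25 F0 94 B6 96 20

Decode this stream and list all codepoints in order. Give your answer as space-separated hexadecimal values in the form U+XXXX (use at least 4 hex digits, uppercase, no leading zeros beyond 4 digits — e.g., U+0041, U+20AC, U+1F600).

Answer: U+0030 U+003B U+0025 U+14D96 U+0020

Derivation:
Byte[0]=30: 1-byte ASCII. cp=U+0030
Byte[1]=3B: 1-byte ASCII. cp=U+003B
Byte[2]=25: 1-byte ASCII. cp=U+0025
Byte[3]=F0: 4-byte lead, need 3 cont bytes. acc=0x0
Byte[4]=94: continuation. acc=(acc<<6)|0x14=0x14
Byte[5]=B6: continuation. acc=(acc<<6)|0x36=0x536
Byte[6]=96: continuation. acc=(acc<<6)|0x16=0x14D96
Completed: cp=U+14D96 (starts at byte 3)
Byte[7]=20: 1-byte ASCII. cp=U+0020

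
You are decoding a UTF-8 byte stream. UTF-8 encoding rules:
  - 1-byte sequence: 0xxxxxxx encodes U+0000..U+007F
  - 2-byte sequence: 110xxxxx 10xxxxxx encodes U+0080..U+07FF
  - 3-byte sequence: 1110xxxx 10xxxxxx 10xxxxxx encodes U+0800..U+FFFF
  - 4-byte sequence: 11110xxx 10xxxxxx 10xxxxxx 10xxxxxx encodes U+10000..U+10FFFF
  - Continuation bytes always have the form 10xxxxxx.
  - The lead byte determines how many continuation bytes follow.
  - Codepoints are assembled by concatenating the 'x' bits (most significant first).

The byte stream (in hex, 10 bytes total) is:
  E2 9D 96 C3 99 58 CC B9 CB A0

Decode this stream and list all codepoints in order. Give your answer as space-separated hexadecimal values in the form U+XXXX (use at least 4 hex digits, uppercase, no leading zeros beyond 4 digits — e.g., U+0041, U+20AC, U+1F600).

Answer: U+2756 U+00D9 U+0058 U+0339 U+02E0

Derivation:
Byte[0]=E2: 3-byte lead, need 2 cont bytes. acc=0x2
Byte[1]=9D: continuation. acc=(acc<<6)|0x1D=0x9D
Byte[2]=96: continuation. acc=(acc<<6)|0x16=0x2756
Completed: cp=U+2756 (starts at byte 0)
Byte[3]=C3: 2-byte lead, need 1 cont bytes. acc=0x3
Byte[4]=99: continuation. acc=(acc<<6)|0x19=0xD9
Completed: cp=U+00D9 (starts at byte 3)
Byte[5]=58: 1-byte ASCII. cp=U+0058
Byte[6]=CC: 2-byte lead, need 1 cont bytes. acc=0xC
Byte[7]=B9: continuation. acc=(acc<<6)|0x39=0x339
Completed: cp=U+0339 (starts at byte 6)
Byte[8]=CB: 2-byte lead, need 1 cont bytes. acc=0xB
Byte[9]=A0: continuation. acc=(acc<<6)|0x20=0x2E0
Completed: cp=U+02E0 (starts at byte 8)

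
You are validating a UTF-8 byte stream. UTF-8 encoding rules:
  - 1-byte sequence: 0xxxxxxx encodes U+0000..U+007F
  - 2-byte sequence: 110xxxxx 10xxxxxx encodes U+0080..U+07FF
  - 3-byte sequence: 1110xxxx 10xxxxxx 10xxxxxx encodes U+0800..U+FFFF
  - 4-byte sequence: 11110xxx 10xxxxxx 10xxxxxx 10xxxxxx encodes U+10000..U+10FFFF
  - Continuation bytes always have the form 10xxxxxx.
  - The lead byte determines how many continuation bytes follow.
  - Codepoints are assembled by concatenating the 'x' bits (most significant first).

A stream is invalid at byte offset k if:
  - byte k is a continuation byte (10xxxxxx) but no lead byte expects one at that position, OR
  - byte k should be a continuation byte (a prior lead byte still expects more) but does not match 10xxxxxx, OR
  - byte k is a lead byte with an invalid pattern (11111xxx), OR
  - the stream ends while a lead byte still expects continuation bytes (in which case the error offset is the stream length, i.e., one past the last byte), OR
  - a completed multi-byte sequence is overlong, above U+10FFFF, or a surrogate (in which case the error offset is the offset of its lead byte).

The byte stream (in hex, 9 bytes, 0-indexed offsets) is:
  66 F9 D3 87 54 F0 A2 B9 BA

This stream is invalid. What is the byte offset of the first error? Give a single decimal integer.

Answer: 1

Derivation:
Byte[0]=66: 1-byte ASCII. cp=U+0066
Byte[1]=F9: INVALID lead byte (not 0xxx/110x/1110/11110)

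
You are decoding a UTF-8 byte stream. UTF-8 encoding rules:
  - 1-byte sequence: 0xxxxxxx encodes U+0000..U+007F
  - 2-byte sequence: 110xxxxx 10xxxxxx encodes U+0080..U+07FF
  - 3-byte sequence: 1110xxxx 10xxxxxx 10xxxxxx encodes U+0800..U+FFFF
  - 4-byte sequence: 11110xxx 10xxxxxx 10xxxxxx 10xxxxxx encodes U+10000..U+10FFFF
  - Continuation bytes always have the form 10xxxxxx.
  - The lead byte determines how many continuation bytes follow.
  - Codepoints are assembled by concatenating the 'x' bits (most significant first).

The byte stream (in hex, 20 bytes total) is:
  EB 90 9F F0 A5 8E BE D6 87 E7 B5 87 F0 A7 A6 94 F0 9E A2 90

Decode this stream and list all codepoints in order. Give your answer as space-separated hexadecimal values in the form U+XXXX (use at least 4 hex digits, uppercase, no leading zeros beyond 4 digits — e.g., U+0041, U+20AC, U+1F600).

Byte[0]=EB: 3-byte lead, need 2 cont bytes. acc=0xB
Byte[1]=90: continuation. acc=(acc<<6)|0x10=0x2D0
Byte[2]=9F: continuation. acc=(acc<<6)|0x1F=0xB41F
Completed: cp=U+B41F (starts at byte 0)
Byte[3]=F0: 4-byte lead, need 3 cont bytes. acc=0x0
Byte[4]=A5: continuation. acc=(acc<<6)|0x25=0x25
Byte[5]=8E: continuation. acc=(acc<<6)|0x0E=0x94E
Byte[6]=BE: continuation. acc=(acc<<6)|0x3E=0x253BE
Completed: cp=U+253BE (starts at byte 3)
Byte[7]=D6: 2-byte lead, need 1 cont bytes. acc=0x16
Byte[8]=87: continuation. acc=(acc<<6)|0x07=0x587
Completed: cp=U+0587 (starts at byte 7)
Byte[9]=E7: 3-byte lead, need 2 cont bytes. acc=0x7
Byte[10]=B5: continuation. acc=(acc<<6)|0x35=0x1F5
Byte[11]=87: continuation. acc=(acc<<6)|0x07=0x7D47
Completed: cp=U+7D47 (starts at byte 9)
Byte[12]=F0: 4-byte lead, need 3 cont bytes. acc=0x0
Byte[13]=A7: continuation. acc=(acc<<6)|0x27=0x27
Byte[14]=A6: continuation. acc=(acc<<6)|0x26=0x9E6
Byte[15]=94: continuation. acc=(acc<<6)|0x14=0x27994
Completed: cp=U+27994 (starts at byte 12)
Byte[16]=F0: 4-byte lead, need 3 cont bytes. acc=0x0
Byte[17]=9E: continuation. acc=(acc<<6)|0x1E=0x1E
Byte[18]=A2: continuation. acc=(acc<<6)|0x22=0x7A2
Byte[19]=90: continuation. acc=(acc<<6)|0x10=0x1E890
Completed: cp=U+1E890 (starts at byte 16)

Answer: U+B41F U+253BE U+0587 U+7D47 U+27994 U+1E890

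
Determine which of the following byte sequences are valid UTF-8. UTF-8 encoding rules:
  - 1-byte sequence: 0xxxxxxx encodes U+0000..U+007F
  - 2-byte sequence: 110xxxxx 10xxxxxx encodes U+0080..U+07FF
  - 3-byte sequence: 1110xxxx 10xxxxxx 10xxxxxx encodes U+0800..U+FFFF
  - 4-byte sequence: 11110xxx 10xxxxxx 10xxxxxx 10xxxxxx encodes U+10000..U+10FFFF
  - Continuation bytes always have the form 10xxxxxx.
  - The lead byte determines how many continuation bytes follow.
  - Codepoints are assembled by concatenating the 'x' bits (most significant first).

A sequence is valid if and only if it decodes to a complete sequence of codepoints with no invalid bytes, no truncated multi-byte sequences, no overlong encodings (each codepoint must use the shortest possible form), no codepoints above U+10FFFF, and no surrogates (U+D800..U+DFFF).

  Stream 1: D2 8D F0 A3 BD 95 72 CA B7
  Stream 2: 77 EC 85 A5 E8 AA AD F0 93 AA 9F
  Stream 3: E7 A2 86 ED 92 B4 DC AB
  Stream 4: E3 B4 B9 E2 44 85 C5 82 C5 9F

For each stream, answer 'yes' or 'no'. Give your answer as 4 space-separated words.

Answer: yes yes yes no

Derivation:
Stream 1: decodes cleanly. VALID
Stream 2: decodes cleanly. VALID
Stream 3: decodes cleanly. VALID
Stream 4: error at byte offset 4. INVALID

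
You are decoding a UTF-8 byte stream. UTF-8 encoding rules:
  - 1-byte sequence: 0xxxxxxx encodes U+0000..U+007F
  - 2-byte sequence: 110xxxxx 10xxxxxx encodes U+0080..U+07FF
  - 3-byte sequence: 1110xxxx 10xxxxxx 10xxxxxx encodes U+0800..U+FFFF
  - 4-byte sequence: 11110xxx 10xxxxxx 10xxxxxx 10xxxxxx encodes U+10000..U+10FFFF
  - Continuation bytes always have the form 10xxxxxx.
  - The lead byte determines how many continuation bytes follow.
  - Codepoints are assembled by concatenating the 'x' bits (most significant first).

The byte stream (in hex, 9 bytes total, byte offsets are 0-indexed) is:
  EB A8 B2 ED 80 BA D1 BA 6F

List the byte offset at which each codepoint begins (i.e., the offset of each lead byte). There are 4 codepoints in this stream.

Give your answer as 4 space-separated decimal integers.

Answer: 0 3 6 8

Derivation:
Byte[0]=EB: 3-byte lead, need 2 cont bytes. acc=0xB
Byte[1]=A8: continuation. acc=(acc<<6)|0x28=0x2E8
Byte[2]=B2: continuation. acc=(acc<<6)|0x32=0xBA32
Completed: cp=U+BA32 (starts at byte 0)
Byte[3]=ED: 3-byte lead, need 2 cont bytes. acc=0xD
Byte[4]=80: continuation. acc=(acc<<6)|0x00=0x340
Byte[5]=BA: continuation. acc=(acc<<6)|0x3A=0xD03A
Completed: cp=U+D03A (starts at byte 3)
Byte[6]=D1: 2-byte lead, need 1 cont bytes. acc=0x11
Byte[7]=BA: continuation. acc=(acc<<6)|0x3A=0x47A
Completed: cp=U+047A (starts at byte 6)
Byte[8]=6F: 1-byte ASCII. cp=U+006F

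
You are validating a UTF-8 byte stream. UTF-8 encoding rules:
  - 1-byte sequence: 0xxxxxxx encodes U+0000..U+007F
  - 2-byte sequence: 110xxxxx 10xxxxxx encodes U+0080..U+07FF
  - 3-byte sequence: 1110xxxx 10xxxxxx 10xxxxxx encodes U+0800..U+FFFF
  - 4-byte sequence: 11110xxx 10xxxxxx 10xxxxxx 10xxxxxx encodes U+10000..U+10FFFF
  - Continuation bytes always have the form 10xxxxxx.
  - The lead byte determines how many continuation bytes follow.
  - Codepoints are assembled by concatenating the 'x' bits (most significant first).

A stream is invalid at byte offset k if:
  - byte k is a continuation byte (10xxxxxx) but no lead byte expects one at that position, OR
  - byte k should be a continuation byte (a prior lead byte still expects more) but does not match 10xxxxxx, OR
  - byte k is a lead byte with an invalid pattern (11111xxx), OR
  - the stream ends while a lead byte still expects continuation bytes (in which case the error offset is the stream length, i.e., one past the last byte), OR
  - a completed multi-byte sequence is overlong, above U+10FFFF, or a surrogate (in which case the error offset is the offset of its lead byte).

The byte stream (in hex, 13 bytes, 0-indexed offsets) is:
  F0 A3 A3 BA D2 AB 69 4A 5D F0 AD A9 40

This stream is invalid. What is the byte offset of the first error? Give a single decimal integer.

Byte[0]=F0: 4-byte lead, need 3 cont bytes. acc=0x0
Byte[1]=A3: continuation. acc=(acc<<6)|0x23=0x23
Byte[2]=A3: continuation. acc=(acc<<6)|0x23=0x8E3
Byte[3]=BA: continuation. acc=(acc<<6)|0x3A=0x238FA
Completed: cp=U+238FA (starts at byte 0)
Byte[4]=D2: 2-byte lead, need 1 cont bytes. acc=0x12
Byte[5]=AB: continuation. acc=(acc<<6)|0x2B=0x4AB
Completed: cp=U+04AB (starts at byte 4)
Byte[6]=69: 1-byte ASCII. cp=U+0069
Byte[7]=4A: 1-byte ASCII. cp=U+004A
Byte[8]=5D: 1-byte ASCII. cp=U+005D
Byte[9]=F0: 4-byte lead, need 3 cont bytes. acc=0x0
Byte[10]=AD: continuation. acc=(acc<<6)|0x2D=0x2D
Byte[11]=A9: continuation. acc=(acc<<6)|0x29=0xB69
Byte[12]=40: expected 10xxxxxx continuation. INVALID

Answer: 12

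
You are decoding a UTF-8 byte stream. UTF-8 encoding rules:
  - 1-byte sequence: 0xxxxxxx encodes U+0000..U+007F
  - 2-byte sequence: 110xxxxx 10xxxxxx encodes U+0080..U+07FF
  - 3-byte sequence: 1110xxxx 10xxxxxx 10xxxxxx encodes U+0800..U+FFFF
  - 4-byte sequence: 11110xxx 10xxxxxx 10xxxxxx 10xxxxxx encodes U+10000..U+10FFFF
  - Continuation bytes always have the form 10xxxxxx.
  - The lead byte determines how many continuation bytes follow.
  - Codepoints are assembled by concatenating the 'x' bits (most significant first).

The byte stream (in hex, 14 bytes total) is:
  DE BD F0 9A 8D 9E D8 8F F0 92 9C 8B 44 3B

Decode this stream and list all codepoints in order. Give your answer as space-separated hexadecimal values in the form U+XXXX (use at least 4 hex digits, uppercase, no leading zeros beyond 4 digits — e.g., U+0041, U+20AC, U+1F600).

Byte[0]=DE: 2-byte lead, need 1 cont bytes. acc=0x1E
Byte[1]=BD: continuation. acc=(acc<<6)|0x3D=0x7BD
Completed: cp=U+07BD (starts at byte 0)
Byte[2]=F0: 4-byte lead, need 3 cont bytes. acc=0x0
Byte[3]=9A: continuation. acc=(acc<<6)|0x1A=0x1A
Byte[4]=8D: continuation. acc=(acc<<6)|0x0D=0x68D
Byte[5]=9E: continuation. acc=(acc<<6)|0x1E=0x1A35E
Completed: cp=U+1A35E (starts at byte 2)
Byte[6]=D8: 2-byte lead, need 1 cont bytes. acc=0x18
Byte[7]=8F: continuation. acc=(acc<<6)|0x0F=0x60F
Completed: cp=U+060F (starts at byte 6)
Byte[8]=F0: 4-byte lead, need 3 cont bytes. acc=0x0
Byte[9]=92: continuation. acc=(acc<<6)|0x12=0x12
Byte[10]=9C: continuation. acc=(acc<<6)|0x1C=0x49C
Byte[11]=8B: continuation. acc=(acc<<6)|0x0B=0x1270B
Completed: cp=U+1270B (starts at byte 8)
Byte[12]=44: 1-byte ASCII. cp=U+0044
Byte[13]=3B: 1-byte ASCII. cp=U+003B

Answer: U+07BD U+1A35E U+060F U+1270B U+0044 U+003B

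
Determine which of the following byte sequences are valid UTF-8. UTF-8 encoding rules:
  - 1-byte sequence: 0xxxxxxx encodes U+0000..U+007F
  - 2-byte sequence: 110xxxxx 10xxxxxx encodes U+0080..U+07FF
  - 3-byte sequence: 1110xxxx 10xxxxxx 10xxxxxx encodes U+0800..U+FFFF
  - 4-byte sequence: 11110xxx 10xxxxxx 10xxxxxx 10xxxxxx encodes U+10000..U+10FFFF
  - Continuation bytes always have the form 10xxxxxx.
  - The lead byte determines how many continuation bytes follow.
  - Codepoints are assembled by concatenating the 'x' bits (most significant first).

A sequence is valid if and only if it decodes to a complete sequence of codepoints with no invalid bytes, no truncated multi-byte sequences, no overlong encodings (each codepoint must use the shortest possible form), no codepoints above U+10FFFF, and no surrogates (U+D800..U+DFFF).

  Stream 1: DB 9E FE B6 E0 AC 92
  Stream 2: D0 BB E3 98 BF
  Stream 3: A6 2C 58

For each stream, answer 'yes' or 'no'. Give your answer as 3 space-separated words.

Answer: no yes no

Derivation:
Stream 1: error at byte offset 2. INVALID
Stream 2: decodes cleanly. VALID
Stream 3: error at byte offset 0. INVALID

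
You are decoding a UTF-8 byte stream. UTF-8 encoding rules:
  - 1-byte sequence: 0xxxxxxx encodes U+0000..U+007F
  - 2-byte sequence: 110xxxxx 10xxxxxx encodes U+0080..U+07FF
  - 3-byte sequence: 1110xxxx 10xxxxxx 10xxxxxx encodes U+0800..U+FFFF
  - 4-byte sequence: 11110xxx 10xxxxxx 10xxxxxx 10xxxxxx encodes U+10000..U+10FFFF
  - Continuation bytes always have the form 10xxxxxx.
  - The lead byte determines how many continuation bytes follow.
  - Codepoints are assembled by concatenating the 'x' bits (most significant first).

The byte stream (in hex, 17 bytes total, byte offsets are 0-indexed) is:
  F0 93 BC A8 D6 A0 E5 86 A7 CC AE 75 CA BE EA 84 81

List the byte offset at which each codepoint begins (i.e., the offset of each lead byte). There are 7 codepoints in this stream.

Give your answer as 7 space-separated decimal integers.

Byte[0]=F0: 4-byte lead, need 3 cont bytes. acc=0x0
Byte[1]=93: continuation. acc=(acc<<6)|0x13=0x13
Byte[2]=BC: continuation. acc=(acc<<6)|0x3C=0x4FC
Byte[3]=A8: continuation. acc=(acc<<6)|0x28=0x13F28
Completed: cp=U+13F28 (starts at byte 0)
Byte[4]=D6: 2-byte lead, need 1 cont bytes. acc=0x16
Byte[5]=A0: continuation. acc=(acc<<6)|0x20=0x5A0
Completed: cp=U+05A0 (starts at byte 4)
Byte[6]=E5: 3-byte lead, need 2 cont bytes. acc=0x5
Byte[7]=86: continuation. acc=(acc<<6)|0x06=0x146
Byte[8]=A7: continuation. acc=(acc<<6)|0x27=0x51A7
Completed: cp=U+51A7 (starts at byte 6)
Byte[9]=CC: 2-byte lead, need 1 cont bytes. acc=0xC
Byte[10]=AE: continuation. acc=(acc<<6)|0x2E=0x32E
Completed: cp=U+032E (starts at byte 9)
Byte[11]=75: 1-byte ASCII. cp=U+0075
Byte[12]=CA: 2-byte lead, need 1 cont bytes. acc=0xA
Byte[13]=BE: continuation. acc=(acc<<6)|0x3E=0x2BE
Completed: cp=U+02BE (starts at byte 12)
Byte[14]=EA: 3-byte lead, need 2 cont bytes. acc=0xA
Byte[15]=84: continuation. acc=(acc<<6)|0x04=0x284
Byte[16]=81: continuation. acc=(acc<<6)|0x01=0xA101
Completed: cp=U+A101 (starts at byte 14)

Answer: 0 4 6 9 11 12 14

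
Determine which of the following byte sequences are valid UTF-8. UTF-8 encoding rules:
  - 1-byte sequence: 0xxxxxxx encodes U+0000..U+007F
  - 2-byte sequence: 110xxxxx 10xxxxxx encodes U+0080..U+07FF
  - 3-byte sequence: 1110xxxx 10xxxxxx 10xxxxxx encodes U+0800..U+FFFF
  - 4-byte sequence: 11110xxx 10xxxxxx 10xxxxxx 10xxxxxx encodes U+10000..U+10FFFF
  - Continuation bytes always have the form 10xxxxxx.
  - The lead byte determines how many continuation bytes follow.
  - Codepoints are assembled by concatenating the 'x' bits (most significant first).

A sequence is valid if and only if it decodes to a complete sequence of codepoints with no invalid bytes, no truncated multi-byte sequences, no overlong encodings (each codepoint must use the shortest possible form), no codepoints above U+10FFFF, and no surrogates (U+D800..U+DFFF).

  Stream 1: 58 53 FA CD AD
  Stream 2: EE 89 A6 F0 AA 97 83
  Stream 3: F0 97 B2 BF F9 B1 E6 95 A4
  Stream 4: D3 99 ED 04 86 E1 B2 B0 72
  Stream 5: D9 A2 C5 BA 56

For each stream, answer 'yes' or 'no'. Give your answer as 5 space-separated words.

Stream 1: error at byte offset 2. INVALID
Stream 2: decodes cleanly. VALID
Stream 3: error at byte offset 4. INVALID
Stream 4: error at byte offset 3. INVALID
Stream 5: decodes cleanly. VALID

Answer: no yes no no yes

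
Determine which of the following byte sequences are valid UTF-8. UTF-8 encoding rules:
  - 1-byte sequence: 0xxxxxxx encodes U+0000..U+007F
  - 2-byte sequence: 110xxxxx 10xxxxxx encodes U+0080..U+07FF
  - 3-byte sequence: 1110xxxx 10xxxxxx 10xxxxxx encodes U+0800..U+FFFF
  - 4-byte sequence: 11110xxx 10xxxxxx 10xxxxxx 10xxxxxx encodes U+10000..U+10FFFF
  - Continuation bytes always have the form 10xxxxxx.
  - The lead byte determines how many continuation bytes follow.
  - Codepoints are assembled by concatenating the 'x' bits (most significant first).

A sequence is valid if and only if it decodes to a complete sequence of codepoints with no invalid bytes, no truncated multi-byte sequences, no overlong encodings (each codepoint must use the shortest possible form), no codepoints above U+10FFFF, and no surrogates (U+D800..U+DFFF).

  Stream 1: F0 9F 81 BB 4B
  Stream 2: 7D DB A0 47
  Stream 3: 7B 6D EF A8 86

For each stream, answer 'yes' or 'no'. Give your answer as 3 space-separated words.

Stream 1: decodes cleanly. VALID
Stream 2: decodes cleanly. VALID
Stream 3: decodes cleanly. VALID

Answer: yes yes yes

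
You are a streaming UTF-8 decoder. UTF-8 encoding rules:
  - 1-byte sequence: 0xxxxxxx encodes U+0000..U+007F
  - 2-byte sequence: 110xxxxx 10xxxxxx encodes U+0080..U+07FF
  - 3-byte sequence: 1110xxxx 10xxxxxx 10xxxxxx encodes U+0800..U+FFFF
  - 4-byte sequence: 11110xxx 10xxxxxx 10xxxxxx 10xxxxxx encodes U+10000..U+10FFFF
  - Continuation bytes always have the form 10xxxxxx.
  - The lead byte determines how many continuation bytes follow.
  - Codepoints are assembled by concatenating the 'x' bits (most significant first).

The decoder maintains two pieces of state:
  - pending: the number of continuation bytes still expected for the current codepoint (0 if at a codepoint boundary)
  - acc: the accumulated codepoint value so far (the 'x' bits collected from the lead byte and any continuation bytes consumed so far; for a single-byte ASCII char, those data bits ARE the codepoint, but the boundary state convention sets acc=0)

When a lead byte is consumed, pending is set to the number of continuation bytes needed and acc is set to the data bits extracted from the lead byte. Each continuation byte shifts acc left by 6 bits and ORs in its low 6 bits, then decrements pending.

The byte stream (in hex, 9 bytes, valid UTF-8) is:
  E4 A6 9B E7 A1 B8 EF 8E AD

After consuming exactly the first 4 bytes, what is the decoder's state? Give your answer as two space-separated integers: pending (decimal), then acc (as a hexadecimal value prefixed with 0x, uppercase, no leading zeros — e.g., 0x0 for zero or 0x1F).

Byte[0]=E4: 3-byte lead. pending=2, acc=0x4
Byte[1]=A6: continuation. acc=(acc<<6)|0x26=0x126, pending=1
Byte[2]=9B: continuation. acc=(acc<<6)|0x1B=0x499B, pending=0
Byte[3]=E7: 3-byte lead. pending=2, acc=0x7

Answer: 2 0x7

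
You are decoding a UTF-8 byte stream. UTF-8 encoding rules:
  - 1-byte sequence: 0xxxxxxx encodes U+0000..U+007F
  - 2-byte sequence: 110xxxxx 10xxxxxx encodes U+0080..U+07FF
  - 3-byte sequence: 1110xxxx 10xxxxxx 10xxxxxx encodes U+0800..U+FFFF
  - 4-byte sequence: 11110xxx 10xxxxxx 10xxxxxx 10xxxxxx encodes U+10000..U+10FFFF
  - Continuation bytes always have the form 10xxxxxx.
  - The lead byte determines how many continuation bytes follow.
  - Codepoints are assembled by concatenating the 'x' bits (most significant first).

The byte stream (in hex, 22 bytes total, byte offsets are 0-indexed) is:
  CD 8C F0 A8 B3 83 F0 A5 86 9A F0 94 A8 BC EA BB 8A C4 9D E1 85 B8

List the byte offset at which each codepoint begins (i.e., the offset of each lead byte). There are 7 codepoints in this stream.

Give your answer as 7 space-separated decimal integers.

Byte[0]=CD: 2-byte lead, need 1 cont bytes. acc=0xD
Byte[1]=8C: continuation. acc=(acc<<6)|0x0C=0x34C
Completed: cp=U+034C (starts at byte 0)
Byte[2]=F0: 4-byte lead, need 3 cont bytes. acc=0x0
Byte[3]=A8: continuation. acc=(acc<<6)|0x28=0x28
Byte[4]=B3: continuation. acc=(acc<<6)|0x33=0xA33
Byte[5]=83: continuation. acc=(acc<<6)|0x03=0x28CC3
Completed: cp=U+28CC3 (starts at byte 2)
Byte[6]=F0: 4-byte lead, need 3 cont bytes. acc=0x0
Byte[7]=A5: continuation. acc=(acc<<6)|0x25=0x25
Byte[8]=86: continuation. acc=(acc<<6)|0x06=0x946
Byte[9]=9A: continuation. acc=(acc<<6)|0x1A=0x2519A
Completed: cp=U+2519A (starts at byte 6)
Byte[10]=F0: 4-byte lead, need 3 cont bytes. acc=0x0
Byte[11]=94: continuation. acc=(acc<<6)|0x14=0x14
Byte[12]=A8: continuation. acc=(acc<<6)|0x28=0x528
Byte[13]=BC: continuation. acc=(acc<<6)|0x3C=0x14A3C
Completed: cp=U+14A3C (starts at byte 10)
Byte[14]=EA: 3-byte lead, need 2 cont bytes. acc=0xA
Byte[15]=BB: continuation. acc=(acc<<6)|0x3B=0x2BB
Byte[16]=8A: continuation. acc=(acc<<6)|0x0A=0xAECA
Completed: cp=U+AECA (starts at byte 14)
Byte[17]=C4: 2-byte lead, need 1 cont bytes. acc=0x4
Byte[18]=9D: continuation. acc=(acc<<6)|0x1D=0x11D
Completed: cp=U+011D (starts at byte 17)
Byte[19]=E1: 3-byte lead, need 2 cont bytes. acc=0x1
Byte[20]=85: continuation. acc=(acc<<6)|0x05=0x45
Byte[21]=B8: continuation. acc=(acc<<6)|0x38=0x1178
Completed: cp=U+1178 (starts at byte 19)

Answer: 0 2 6 10 14 17 19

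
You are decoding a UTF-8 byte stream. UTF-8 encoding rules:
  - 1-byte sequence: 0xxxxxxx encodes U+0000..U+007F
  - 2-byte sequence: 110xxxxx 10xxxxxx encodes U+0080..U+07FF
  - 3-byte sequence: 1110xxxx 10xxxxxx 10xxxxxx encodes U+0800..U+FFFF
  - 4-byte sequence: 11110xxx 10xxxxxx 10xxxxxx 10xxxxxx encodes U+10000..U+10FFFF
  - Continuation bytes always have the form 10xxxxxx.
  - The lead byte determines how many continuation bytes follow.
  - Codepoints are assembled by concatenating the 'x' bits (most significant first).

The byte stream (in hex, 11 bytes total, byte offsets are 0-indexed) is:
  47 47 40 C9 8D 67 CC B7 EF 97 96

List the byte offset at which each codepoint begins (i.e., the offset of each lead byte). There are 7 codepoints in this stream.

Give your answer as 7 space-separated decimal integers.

Byte[0]=47: 1-byte ASCII. cp=U+0047
Byte[1]=47: 1-byte ASCII. cp=U+0047
Byte[2]=40: 1-byte ASCII. cp=U+0040
Byte[3]=C9: 2-byte lead, need 1 cont bytes. acc=0x9
Byte[4]=8D: continuation. acc=(acc<<6)|0x0D=0x24D
Completed: cp=U+024D (starts at byte 3)
Byte[5]=67: 1-byte ASCII. cp=U+0067
Byte[6]=CC: 2-byte lead, need 1 cont bytes. acc=0xC
Byte[7]=B7: continuation. acc=(acc<<6)|0x37=0x337
Completed: cp=U+0337 (starts at byte 6)
Byte[8]=EF: 3-byte lead, need 2 cont bytes. acc=0xF
Byte[9]=97: continuation. acc=(acc<<6)|0x17=0x3D7
Byte[10]=96: continuation. acc=(acc<<6)|0x16=0xF5D6
Completed: cp=U+F5D6 (starts at byte 8)

Answer: 0 1 2 3 5 6 8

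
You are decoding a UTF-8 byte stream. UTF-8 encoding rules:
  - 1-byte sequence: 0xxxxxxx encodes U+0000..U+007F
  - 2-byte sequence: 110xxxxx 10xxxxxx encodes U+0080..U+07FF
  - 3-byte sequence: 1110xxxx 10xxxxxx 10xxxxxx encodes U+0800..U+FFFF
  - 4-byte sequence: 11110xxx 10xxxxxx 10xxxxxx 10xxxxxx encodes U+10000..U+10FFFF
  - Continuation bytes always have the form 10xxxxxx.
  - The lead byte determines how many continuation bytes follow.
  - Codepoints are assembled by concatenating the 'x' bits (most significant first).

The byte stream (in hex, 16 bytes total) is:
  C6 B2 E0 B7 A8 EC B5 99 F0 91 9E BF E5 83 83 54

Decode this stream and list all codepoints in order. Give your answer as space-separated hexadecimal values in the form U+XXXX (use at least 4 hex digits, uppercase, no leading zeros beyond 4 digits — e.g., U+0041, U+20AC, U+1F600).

Byte[0]=C6: 2-byte lead, need 1 cont bytes. acc=0x6
Byte[1]=B2: continuation. acc=(acc<<6)|0x32=0x1B2
Completed: cp=U+01B2 (starts at byte 0)
Byte[2]=E0: 3-byte lead, need 2 cont bytes. acc=0x0
Byte[3]=B7: continuation. acc=(acc<<6)|0x37=0x37
Byte[4]=A8: continuation. acc=(acc<<6)|0x28=0xDE8
Completed: cp=U+0DE8 (starts at byte 2)
Byte[5]=EC: 3-byte lead, need 2 cont bytes. acc=0xC
Byte[6]=B5: continuation. acc=(acc<<6)|0x35=0x335
Byte[7]=99: continuation. acc=(acc<<6)|0x19=0xCD59
Completed: cp=U+CD59 (starts at byte 5)
Byte[8]=F0: 4-byte lead, need 3 cont bytes. acc=0x0
Byte[9]=91: continuation. acc=(acc<<6)|0x11=0x11
Byte[10]=9E: continuation. acc=(acc<<6)|0x1E=0x45E
Byte[11]=BF: continuation. acc=(acc<<6)|0x3F=0x117BF
Completed: cp=U+117BF (starts at byte 8)
Byte[12]=E5: 3-byte lead, need 2 cont bytes. acc=0x5
Byte[13]=83: continuation. acc=(acc<<6)|0x03=0x143
Byte[14]=83: continuation. acc=(acc<<6)|0x03=0x50C3
Completed: cp=U+50C3 (starts at byte 12)
Byte[15]=54: 1-byte ASCII. cp=U+0054

Answer: U+01B2 U+0DE8 U+CD59 U+117BF U+50C3 U+0054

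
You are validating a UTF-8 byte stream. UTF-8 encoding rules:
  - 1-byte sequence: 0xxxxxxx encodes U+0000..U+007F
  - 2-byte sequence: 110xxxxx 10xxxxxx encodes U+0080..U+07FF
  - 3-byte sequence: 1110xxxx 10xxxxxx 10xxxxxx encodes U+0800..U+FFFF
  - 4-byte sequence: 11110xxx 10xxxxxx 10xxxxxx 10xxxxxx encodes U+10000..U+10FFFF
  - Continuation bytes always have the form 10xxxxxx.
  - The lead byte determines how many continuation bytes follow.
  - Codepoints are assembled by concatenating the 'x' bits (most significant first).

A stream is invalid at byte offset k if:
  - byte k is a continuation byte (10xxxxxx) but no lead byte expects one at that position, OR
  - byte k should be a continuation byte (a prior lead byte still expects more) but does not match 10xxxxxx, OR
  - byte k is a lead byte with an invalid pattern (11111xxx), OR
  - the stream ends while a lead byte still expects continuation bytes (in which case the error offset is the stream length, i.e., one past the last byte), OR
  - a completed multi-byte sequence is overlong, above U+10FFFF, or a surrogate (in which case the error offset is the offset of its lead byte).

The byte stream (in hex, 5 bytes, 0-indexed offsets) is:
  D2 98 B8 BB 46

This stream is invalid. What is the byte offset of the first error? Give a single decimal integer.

Answer: 2

Derivation:
Byte[0]=D2: 2-byte lead, need 1 cont bytes. acc=0x12
Byte[1]=98: continuation. acc=(acc<<6)|0x18=0x498
Completed: cp=U+0498 (starts at byte 0)
Byte[2]=B8: INVALID lead byte (not 0xxx/110x/1110/11110)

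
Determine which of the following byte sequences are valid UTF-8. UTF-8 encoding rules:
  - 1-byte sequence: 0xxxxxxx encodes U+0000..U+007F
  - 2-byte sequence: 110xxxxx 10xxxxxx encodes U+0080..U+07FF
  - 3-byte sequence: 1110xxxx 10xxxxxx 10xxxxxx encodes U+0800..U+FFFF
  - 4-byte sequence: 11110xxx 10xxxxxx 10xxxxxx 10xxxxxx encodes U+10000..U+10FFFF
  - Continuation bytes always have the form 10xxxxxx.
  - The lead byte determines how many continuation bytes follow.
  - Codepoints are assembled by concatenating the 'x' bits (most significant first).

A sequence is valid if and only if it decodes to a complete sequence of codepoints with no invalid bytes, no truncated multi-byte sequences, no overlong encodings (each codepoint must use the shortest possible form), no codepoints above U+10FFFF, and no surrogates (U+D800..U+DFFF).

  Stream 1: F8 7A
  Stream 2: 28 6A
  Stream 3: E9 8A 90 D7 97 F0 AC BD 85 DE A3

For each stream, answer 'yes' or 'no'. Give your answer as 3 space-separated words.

Answer: no yes yes

Derivation:
Stream 1: error at byte offset 0. INVALID
Stream 2: decodes cleanly. VALID
Stream 3: decodes cleanly. VALID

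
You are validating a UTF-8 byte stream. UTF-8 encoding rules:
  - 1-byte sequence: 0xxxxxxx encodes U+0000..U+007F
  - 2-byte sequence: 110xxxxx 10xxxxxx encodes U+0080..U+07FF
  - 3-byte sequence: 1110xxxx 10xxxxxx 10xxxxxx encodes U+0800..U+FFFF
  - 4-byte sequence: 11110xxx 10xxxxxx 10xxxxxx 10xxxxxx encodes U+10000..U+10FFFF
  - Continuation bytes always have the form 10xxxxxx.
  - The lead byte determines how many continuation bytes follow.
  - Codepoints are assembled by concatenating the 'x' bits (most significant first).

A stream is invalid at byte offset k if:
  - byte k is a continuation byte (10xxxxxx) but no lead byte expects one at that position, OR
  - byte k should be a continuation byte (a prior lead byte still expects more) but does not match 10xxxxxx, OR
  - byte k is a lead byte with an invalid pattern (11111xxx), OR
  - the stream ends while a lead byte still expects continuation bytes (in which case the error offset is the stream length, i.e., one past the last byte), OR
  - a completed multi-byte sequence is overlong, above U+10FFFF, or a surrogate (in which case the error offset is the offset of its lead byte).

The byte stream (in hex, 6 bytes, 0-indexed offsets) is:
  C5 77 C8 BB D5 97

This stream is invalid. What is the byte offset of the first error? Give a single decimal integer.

Byte[0]=C5: 2-byte lead, need 1 cont bytes. acc=0x5
Byte[1]=77: expected 10xxxxxx continuation. INVALID

Answer: 1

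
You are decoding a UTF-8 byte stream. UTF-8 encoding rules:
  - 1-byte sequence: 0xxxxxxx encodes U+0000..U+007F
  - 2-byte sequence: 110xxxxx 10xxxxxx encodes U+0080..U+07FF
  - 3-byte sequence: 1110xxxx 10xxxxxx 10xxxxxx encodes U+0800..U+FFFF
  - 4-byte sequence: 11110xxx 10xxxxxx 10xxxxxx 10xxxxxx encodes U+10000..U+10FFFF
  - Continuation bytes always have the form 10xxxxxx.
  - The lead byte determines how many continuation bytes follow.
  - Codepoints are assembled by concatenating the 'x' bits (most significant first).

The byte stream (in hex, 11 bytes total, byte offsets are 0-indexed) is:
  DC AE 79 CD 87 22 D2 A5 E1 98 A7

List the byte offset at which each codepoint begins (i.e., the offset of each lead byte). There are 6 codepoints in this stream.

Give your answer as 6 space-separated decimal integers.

Answer: 0 2 3 5 6 8

Derivation:
Byte[0]=DC: 2-byte lead, need 1 cont bytes. acc=0x1C
Byte[1]=AE: continuation. acc=(acc<<6)|0x2E=0x72E
Completed: cp=U+072E (starts at byte 0)
Byte[2]=79: 1-byte ASCII. cp=U+0079
Byte[3]=CD: 2-byte lead, need 1 cont bytes. acc=0xD
Byte[4]=87: continuation. acc=(acc<<6)|0x07=0x347
Completed: cp=U+0347 (starts at byte 3)
Byte[5]=22: 1-byte ASCII. cp=U+0022
Byte[6]=D2: 2-byte lead, need 1 cont bytes. acc=0x12
Byte[7]=A5: continuation. acc=(acc<<6)|0x25=0x4A5
Completed: cp=U+04A5 (starts at byte 6)
Byte[8]=E1: 3-byte lead, need 2 cont bytes. acc=0x1
Byte[9]=98: continuation. acc=(acc<<6)|0x18=0x58
Byte[10]=A7: continuation. acc=(acc<<6)|0x27=0x1627
Completed: cp=U+1627 (starts at byte 8)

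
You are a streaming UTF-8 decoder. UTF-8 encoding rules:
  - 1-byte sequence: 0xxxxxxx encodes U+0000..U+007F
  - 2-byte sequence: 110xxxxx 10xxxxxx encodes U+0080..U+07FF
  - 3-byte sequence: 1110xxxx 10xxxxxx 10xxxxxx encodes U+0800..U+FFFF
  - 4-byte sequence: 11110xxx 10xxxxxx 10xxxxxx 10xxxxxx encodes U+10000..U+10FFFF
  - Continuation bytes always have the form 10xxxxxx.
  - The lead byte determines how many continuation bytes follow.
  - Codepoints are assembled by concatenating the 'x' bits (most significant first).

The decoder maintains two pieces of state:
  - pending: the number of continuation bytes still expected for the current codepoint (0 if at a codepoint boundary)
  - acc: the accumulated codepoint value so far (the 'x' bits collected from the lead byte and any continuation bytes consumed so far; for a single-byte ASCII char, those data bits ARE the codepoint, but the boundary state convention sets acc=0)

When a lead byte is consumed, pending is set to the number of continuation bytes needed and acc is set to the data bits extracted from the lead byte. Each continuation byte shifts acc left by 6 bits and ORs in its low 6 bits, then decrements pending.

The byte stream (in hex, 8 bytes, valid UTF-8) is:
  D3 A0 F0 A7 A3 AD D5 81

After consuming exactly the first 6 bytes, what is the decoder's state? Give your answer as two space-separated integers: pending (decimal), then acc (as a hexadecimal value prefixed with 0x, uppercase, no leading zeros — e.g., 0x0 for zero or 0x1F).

Byte[0]=D3: 2-byte lead. pending=1, acc=0x13
Byte[1]=A0: continuation. acc=(acc<<6)|0x20=0x4E0, pending=0
Byte[2]=F0: 4-byte lead. pending=3, acc=0x0
Byte[3]=A7: continuation. acc=(acc<<6)|0x27=0x27, pending=2
Byte[4]=A3: continuation. acc=(acc<<6)|0x23=0x9E3, pending=1
Byte[5]=AD: continuation. acc=(acc<<6)|0x2D=0x278ED, pending=0

Answer: 0 0x278ED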